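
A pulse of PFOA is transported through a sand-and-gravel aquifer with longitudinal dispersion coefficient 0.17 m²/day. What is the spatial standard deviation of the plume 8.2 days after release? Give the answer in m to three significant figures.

1.67 m

Dispersive spreading gives a Gaussian with σ² = 2Dt; advection only shifts the center.
σ = √(2 × 0.17 × 8.2) = 1.67 m.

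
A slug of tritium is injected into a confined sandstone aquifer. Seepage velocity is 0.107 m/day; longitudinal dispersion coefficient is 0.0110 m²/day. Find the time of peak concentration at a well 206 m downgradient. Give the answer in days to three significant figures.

1920 days

For the 1D instantaneous-source solution, setting ∂C/∂t = 0 at fixed x gives v²t² + 2Dt − x² = 0, so t = (√(D² + v²x²) − D)/v².
√(D² + v²x²) = √(0.0110² + 0.107² × 206²) = 22.04; v² = 0.011449.
t = (22.04 − 0.0110)/0.011449 = 1920 days (vs. the pure-advection estimate x/v = 1930 d).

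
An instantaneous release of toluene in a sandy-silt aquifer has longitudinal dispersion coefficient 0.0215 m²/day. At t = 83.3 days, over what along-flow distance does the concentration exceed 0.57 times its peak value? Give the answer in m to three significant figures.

The plume is Gaussian with σ = √(2Dt) = √(2 × 0.0215 × 83.3) = 1.893 m.
C/C_peak = exp(−Δx²/(2σ²)) = 0.57 ⇒ Δx = σ·√(−2 ln 0.57) = 1.893 × 1.060 = 2.007 m.
Width = 2Δx = 4.01 m.

4.01 m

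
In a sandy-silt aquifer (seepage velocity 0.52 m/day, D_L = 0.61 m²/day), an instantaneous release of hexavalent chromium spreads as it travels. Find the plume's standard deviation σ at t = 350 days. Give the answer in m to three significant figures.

20.7 m

Dispersive spreading gives a Gaussian with σ² = 2Dt; advection only shifts the center.
σ = √(2 × 0.61 × 350) = 20.7 m.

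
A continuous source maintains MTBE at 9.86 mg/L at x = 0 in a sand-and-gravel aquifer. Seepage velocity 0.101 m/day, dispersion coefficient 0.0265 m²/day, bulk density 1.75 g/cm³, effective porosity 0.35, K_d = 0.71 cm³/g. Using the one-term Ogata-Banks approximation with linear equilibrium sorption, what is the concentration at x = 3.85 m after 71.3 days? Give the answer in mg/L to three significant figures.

Retardation factor R = 1 + ρ_b·K_d/n = 1 + 1.75 × 0.71/0.35 = 4.550.
Sorption retards both mechanisms: v_R = v/R = 0.02220 m/day, D_R = D/R = 0.005824 m²/day.
v_R·t = 0.02220 × 71.3 = 1.58286 m; 2√(D_R t) = 1.289 m; argument = (3.85 − 1.58286)/1.289 = 1.759.
C = C₀ × ½·erfc(1.759) = 9.86 × 0.006430 = 0.0634 mg/L.

0.0634 mg/L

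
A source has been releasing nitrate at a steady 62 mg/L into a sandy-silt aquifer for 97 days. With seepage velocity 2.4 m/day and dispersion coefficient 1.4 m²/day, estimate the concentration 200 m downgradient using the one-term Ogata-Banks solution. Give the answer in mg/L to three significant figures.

60.6 mg/L

For a continuous step input, C/C₀ ≈ ½·erfc((x−vt)/(2√(Dt))).
vt = 2.4 × 97 = 232.8 m and 2√(Dt) = 2√(1.4 × 97) = 23.31 m.
Argument (x−vt)/(2√(Dt)) = (200 − 232.8)/23.31 = -1.407; ½·erfc(-1.407) = 0.9767.
C = 62 × 0.9767 = 60.6 mg/L.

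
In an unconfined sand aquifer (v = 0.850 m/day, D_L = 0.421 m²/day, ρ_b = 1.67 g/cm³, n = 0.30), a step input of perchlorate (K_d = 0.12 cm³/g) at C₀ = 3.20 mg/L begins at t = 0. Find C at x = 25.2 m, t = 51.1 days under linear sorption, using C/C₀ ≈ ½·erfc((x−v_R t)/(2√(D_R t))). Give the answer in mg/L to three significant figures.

Retardation factor R = 1 + ρ_b·K_d/n = 1 + 1.67 × 0.12/0.30 = 1.668.
Sorption retards both mechanisms: v_R = v/R = 0.5096 m/day, D_R = D/R = 0.2524 m²/day.
v_R·t = 0.5096 × 51.1 = 26.04056 m; 2√(D_R t) = 7.183 m; argument = (25.2 − 26.04056)/7.183 = -0.1170.
C = C₀ × ½·erfc(-0.1170) = 3.20 × 0.5657 = 1.81 mg/L.

1.81 mg/L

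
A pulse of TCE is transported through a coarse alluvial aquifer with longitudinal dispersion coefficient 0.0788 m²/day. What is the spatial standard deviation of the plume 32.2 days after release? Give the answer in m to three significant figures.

2.25 m

Dispersive spreading gives a Gaussian with σ² = 2Dt; advection only shifts the center.
σ = √(2 × 0.0788 × 32.2) = 2.25 m.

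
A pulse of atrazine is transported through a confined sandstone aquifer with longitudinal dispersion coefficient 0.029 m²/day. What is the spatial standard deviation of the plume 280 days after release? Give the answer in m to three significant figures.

Dispersive spreading gives a Gaussian with σ² = 2Dt; advection only shifts the center.
σ = √(2 × 0.029 × 280) = 4.03 m.

4.03 m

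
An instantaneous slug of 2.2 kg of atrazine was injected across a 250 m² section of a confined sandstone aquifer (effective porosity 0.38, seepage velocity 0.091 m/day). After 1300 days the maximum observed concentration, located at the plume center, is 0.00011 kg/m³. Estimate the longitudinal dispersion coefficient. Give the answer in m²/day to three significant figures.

At the plume center C_max = M/(n_e·A·√(4πDt)), so D = M²/(4πt·(n_e·A·C_max)²).
n_e·A·C_max = 0.38 × 250 × 0.00011 = 0.01045 kg/m.
D = 2.2²/(4π × 1300 × 0.01045²) = 2.71 m²/day.

2.71 m²/day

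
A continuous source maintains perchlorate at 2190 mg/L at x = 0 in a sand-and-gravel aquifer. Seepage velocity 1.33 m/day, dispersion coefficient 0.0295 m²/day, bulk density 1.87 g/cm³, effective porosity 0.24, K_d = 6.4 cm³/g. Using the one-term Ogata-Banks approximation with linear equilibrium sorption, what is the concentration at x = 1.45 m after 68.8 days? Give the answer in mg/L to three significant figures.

1950 mg/L

Retardation factor R = 1 + ρ_b·K_d/n = 1 + 1.87 × 6.4/0.24 = 50.87.
Sorption retards both mechanisms: v_R = v/R = 0.02615 m/day, D_R = D/R = 0.0005799 m²/day.
v_R·t = 0.02615 × 68.8 = 1.79912 m; 2√(D_R t) = 0.3995 m; argument = (1.45 − 1.79912)/0.3995 = -0.8739.
C = C₀ × ½·erfc(-0.8739) = 2190 × 0.8917 = 1950 mg/L.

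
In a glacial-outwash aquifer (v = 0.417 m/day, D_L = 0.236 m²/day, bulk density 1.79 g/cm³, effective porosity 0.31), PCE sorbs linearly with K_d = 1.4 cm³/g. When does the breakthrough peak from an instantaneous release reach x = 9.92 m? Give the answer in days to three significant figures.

204 days

Retardation factor R = 1 + ρ_b·K_d/n = 1 + 1.79 × 1.4/0.31 = 9.084.
Sorption retards both mechanisms: v_R = v/R = 0.04590 m/day, D_R = D/R = 0.02598 m²/day.
Peak time from v_R²t² + 2D_R t − x² = 0: t = (√(D_R² + v_R²x²) − D_R)/v_R².
√(D_R² + v_R²x²) = √(0.02598² + 0.04590² × 9.92²) = 0.4561; v_R² = 0.002107.
t = (0.4561 − 0.02598)/0.002107 = 204 days.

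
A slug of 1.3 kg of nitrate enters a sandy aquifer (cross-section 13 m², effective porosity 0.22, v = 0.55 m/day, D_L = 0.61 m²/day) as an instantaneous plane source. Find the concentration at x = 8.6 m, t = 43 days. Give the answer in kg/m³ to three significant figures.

0.00289 kg/m³

For an instantaneous plane source, C(x,t) = M/(n_e·A·√(4πDt)) · exp(−(x−vt)²/(4Dt)), with n_e·A the pore (flow) area.
Plume center vt = 0.55 × 43 = 23.65 m, so the well at 8.6 m is 15.05 m upgradient of the peak.
√(4πDt) = 18.16 m, giving peak height M/(n_e·A·√(4πDt)) = 1.3/(0.22 × 13 × 18.16) = 0.02503 kg/m³.
(x−vt)²/(4Dt) = (-15.05)²/(4 × 0.61 × 43) = 2.159; exp(−2.159) = 0.1154.
C = 0.02503 × 0.1154 = 0.00289 kg/m³.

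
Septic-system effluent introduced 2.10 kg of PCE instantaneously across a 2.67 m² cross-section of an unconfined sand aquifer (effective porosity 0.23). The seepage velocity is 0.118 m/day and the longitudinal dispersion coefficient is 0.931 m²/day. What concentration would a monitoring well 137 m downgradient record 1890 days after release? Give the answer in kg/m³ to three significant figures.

For an instantaneous plane source, C(x,t) = M/(n_e·A·√(4πDt)) · exp(−(x−vt)²/(4Dt)), with n_e·A the pore (flow) area.
Plume center vt = 0.118 × 1890 = 223.02 m, so the well at 137 m is 86.02 m upgradient of the peak.
√(4πDt) = 148.7 m, giving peak height M/(n_e·A·√(4πDt)) = 2.10/(0.23 × 2.67 × 148.7) = 0.02300 kg/m³.
(x−vt)²/(4Dt) = (-86.02)²/(4 × 0.931 × 1890) = 1.051; exp(−1.051) = 0.3496.
C = 0.02300 × 0.3496 = 0.00804 kg/m³.

0.00804 kg/m³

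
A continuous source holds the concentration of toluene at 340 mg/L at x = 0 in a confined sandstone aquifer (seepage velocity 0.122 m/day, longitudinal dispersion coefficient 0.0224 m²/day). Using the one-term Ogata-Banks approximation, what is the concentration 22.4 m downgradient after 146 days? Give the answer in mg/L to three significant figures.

12.4 mg/L

For a continuous step input, C/C₀ ≈ ½·erfc((x−vt)/(2√(Dt))).
vt = 0.122 × 146 = 17.812 m and 2√(Dt) = 2√(0.0224 × 146) = 3.617 m.
Argument (x−vt)/(2√(Dt)) = (22.4 − 17.812)/3.617 = 1.268; ½·erfc(1.268) = 0.03647.
C = 340 × 0.03647 = 12.4 mg/L.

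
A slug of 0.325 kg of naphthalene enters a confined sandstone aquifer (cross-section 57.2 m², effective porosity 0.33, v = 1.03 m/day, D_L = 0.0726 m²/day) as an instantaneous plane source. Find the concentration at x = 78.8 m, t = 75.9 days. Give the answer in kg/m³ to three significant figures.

0.00203 kg/m³

For an instantaneous plane source, C(x,t) = M/(n_e·A·√(4πDt)) · exp(−(x−vt)²/(4Dt)), with n_e·A the pore (flow) area.
Plume center vt = 1.03 × 75.9 = 78.177 m, so the well at 78.8 m is 0.623 m downgradient of the peak.
√(4πDt) = 8.321 m, giving peak height M/(n_e·A·√(4πDt)) = 0.325/(0.33 × 57.2 × 8.321) = 0.002069 kg/m³.
(x−vt)²/(4Dt) = (0.623)²/(4 × 0.0726 × 75.9) = 0.01761; exp(−0.01761) = 0.9825.
C = 0.002069 × 0.9825 = 0.00203 kg/m³.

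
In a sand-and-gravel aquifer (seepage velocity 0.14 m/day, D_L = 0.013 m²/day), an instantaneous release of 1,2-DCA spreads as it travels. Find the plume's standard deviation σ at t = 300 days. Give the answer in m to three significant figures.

2.79 m

Dispersive spreading gives a Gaussian with σ² = 2Dt; advection only shifts the center.
σ = √(2 × 0.013 × 300) = 2.79 m.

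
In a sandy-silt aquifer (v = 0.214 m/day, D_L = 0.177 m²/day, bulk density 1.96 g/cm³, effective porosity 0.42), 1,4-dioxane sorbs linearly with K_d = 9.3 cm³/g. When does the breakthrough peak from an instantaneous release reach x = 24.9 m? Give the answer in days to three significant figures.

Retardation factor R = 1 + ρ_b·K_d/n = 1 + 1.96 × 9.3/0.42 = 44.40.
Sorption retards both mechanisms: v_R = v/R = 0.004820 m/day, D_R = D/R = 0.003986 m²/day.
Peak time from v_R²t² + 2D_R t − x² = 0: t = (√(D_R² + v_R²x²) − D_R)/v_R².
√(D_R² + v_R²x²) = √(0.003986² + 0.004820² × 24.9²) = 0.1201; v_R² = 2.323e-05.
t = (0.1201 − 0.003986)/2.323e-05 = 5000 days.

5000 days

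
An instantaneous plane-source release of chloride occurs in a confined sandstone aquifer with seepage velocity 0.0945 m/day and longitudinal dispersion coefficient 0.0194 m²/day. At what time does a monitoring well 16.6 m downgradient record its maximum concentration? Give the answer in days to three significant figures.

For the 1D instantaneous-source solution, setting ∂C/∂t = 0 at fixed x gives v²t² + 2Dt − x² = 0, so t = (√(D² + v²x²) − D)/v².
√(D² + v²x²) = √(0.0194² + 0.0945² × 16.6²) = 1.569; v² = 0.00893025.
t = (1.569 − 0.0194)/0.00893025 = 174 days (vs. the pure-advection estimate x/v = 176 d).

174 days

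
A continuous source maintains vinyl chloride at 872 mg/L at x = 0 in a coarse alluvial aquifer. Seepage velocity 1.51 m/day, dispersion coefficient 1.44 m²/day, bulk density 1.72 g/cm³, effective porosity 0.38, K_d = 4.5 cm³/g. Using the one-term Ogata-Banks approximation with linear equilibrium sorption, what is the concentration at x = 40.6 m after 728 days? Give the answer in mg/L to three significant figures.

Retardation factor R = 1 + ρ_b·K_d/n = 1 + 1.72 × 4.5/0.38 = 21.37.
Sorption retards both mechanisms: v_R = v/R = 0.07066 m/day, D_R = D/R = 0.06738 m²/day.
v_R·t = 0.07066 × 728 = 51.44048 m; 2√(D_R t) = 14.01 m; argument = (40.6 − 51.44048)/14.01 = -0.7738.
C = C₀ × ½·erfc(-0.7738) = 872 × 0.8631 = 753 mg/L.

753 mg/L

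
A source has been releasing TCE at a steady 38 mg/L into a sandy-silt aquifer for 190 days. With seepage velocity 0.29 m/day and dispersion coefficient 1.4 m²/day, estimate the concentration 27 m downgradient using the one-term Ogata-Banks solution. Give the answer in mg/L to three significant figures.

33.8 mg/L

For a continuous step input, C/C₀ ≈ ½·erfc((x−vt)/(2√(Dt))).
vt = 0.29 × 190 = 55.1 m and 2√(Dt) = 2√(1.4 × 190) = 32.62 m.
Argument (x−vt)/(2√(Dt)) = (27 − 55.1)/32.62 = -0.8614; ½·erfc(-0.8614) = 0.8884.
C = 38 × 0.8884 = 33.8 mg/L.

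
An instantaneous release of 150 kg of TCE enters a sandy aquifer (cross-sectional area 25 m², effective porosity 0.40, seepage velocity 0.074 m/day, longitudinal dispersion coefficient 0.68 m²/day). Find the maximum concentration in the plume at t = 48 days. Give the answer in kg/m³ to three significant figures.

The peak of an instantaneous 1D plume sits at x = vt; there the Gaussian factor is 1 and C_max = M/(n_e·A·√(4πDt)), where n_e·A is the pore area the mass is dissolved in.
√(4πDt) = √(4π × 0.68 × 48) = 20.25 m, so C_max = 150/(0.40 × 25 × 20.25) = 0.741 kg/m³.

0.741 kg/m³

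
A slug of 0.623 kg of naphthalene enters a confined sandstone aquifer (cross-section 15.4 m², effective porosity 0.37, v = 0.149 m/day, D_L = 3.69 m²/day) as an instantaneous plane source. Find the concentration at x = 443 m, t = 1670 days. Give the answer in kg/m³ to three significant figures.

8.51e-05 kg/m³

For an instantaneous plane source, C(x,t) = M/(n_e·A·√(4πDt)) · exp(−(x−vt)²/(4Dt)), with n_e·A the pore (flow) area.
Plume center vt = 0.149 × 1670 = 248.83 m, so the well at 443 m is 194.17 m downgradient of the peak.
√(4πDt) = 278.3 m, giving peak height M/(n_e·A·√(4πDt)) = 0.623/(0.37 × 15.4 × 278.3) = 0.0003929 kg/m³.
(x−vt)²/(4Dt) = (194.17)²/(4 × 3.69 × 1670) = 1.530; exp(−1.530) = 0.2165.
C = 0.0003929 × 0.2165 = 8.51e-05 kg/m³.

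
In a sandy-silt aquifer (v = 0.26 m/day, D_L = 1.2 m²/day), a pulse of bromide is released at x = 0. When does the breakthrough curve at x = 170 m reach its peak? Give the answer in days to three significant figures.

636 days

For the 1D instantaneous-source solution, setting ∂C/∂t = 0 at fixed x gives v²t² + 2Dt − x² = 0, so t = (√(D² + v²x²) − D)/v².
√(D² + v²x²) = √(1.2² + 0.26² × 170²) = 44.22; v² = 0.0676.
t = (44.22 − 1.2)/0.0676 = 636 days (vs. the pure-advection estimate x/v = 654 d).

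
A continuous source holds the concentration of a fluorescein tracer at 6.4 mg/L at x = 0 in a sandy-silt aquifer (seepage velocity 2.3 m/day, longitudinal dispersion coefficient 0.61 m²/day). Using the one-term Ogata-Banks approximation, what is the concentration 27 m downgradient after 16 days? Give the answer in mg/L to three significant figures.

6.32 mg/L

For a continuous step input, C/C₀ ≈ ½·erfc((x−vt)/(2√(Dt))).
vt = 2.3 × 16 = 36.8 m and 2√(Dt) = 2√(0.61 × 16) = 6.248 m.
Argument (x−vt)/(2√(Dt)) = (27 − 36.8)/6.248 = -1.569; ½·erfc(-1.569) = 0.9868.
C = 6.4 × 0.9868 = 6.32 mg/L.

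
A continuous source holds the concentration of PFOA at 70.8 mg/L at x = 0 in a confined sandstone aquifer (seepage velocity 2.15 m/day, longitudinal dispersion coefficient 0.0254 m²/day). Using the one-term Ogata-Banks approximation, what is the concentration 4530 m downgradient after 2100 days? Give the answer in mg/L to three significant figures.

For a continuous step input, C/C₀ ≈ ½·erfc((x−vt)/(2√(Dt))).
vt = 2.15 × 2100 = 4515 m and 2√(Dt) = 2√(0.0254 × 2100) = 14.61 m.
Argument (x−vt)/(2√(Dt)) = (4530 − 4515)/14.61 = 1.027; ½·erfc(1.027) = 0.07320.
C = 70.8 × 0.07320 = 5.18 mg/L.

5.18 mg/L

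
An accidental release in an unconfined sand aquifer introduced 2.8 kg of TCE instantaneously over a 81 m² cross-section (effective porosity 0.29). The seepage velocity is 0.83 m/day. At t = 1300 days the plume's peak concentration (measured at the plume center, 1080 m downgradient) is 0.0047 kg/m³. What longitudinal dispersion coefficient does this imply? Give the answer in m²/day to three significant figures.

At the plume center C_max = M/(n_e·A·√(4πDt)), so D = M²/(4πt·(n_e·A·C_max)²).
n_e·A·C_max = 0.29 × 81 × 0.0047 = 0.1104 kg/m.
D = 2.8²/(4π × 1300 × 0.1104²) = 0.0394 m²/day.

0.0394 m²/day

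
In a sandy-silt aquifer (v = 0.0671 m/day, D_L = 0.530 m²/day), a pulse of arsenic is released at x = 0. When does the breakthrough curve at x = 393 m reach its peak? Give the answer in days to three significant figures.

5740 days

For the 1D instantaneous-source solution, setting ∂C/∂t = 0 at fixed x gives v²t² + 2Dt − x² = 0, so t = (√(D² + v²x²) − D)/v².
√(D² + v²x²) = √(0.530² + 0.0671² × 393²) = 26.38; v² = 0.00450241.
t = (26.38 − 0.530)/0.00450241 = 5740 days (vs. the pure-advection estimate x/v = 5860 d).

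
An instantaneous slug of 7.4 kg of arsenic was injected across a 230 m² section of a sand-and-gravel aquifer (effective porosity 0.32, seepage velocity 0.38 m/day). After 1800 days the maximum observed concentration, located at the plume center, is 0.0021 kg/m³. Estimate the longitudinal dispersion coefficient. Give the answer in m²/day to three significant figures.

0.101 m²/day

At the plume center C_max = M/(n_e·A·√(4πDt)), so D = M²/(4πt·(n_e·A·C_max)²).
n_e·A·C_max = 0.32 × 230 × 0.0021 = 0.1546 kg/m.
D = 7.4²/(4π × 1800 × 0.1546²) = 0.101 m²/day.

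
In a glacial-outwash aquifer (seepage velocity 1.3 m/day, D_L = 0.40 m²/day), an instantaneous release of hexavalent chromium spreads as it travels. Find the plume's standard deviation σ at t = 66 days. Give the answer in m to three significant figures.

Dispersive spreading gives a Gaussian with σ² = 2Dt; advection only shifts the center.
σ = √(2 × 0.40 × 66) = 7.27 m.

7.27 m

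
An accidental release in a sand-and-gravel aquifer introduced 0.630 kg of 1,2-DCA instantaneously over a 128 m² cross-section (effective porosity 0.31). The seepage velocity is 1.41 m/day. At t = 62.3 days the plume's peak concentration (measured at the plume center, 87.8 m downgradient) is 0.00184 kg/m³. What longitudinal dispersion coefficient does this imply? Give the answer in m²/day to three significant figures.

0.0951 m²/day

At the plume center C_max = M/(n_e·A·√(4πDt)), so D = M²/(4πt·(n_e·A·C_max)²).
n_e·A·C_max = 0.31 × 128 × 0.00184 = 0.07301 kg/m.
D = 0.630²/(4π × 62.3 × 0.07301²) = 0.0951 m²/day.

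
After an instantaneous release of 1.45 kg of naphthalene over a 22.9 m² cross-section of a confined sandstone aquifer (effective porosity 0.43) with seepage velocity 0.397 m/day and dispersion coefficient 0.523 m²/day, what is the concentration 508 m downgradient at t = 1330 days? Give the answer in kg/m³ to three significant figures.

0.00136 kg/m³

For an instantaneous plane source, C(x,t) = M/(n_e·A·√(4πDt)) · exp(−(x−vt)²/(4Dt)), with n_e·A the pore (flow) area.
Plume center vt = 0.397 × 1330 = 528.01 m, so the well at 508 m is 20.01 m upgradient of the peak.
√(4πDt) = 93.49 m, giving peak height M/(n_e·A·√(4πDt)) = 1.45/(0.43 × 22.9 × 93.49) = 0.001575 kg/m³.
(x−vt)²/(4Dt) = (-20.01)²/(4 × 0.523 × 1330) = 0.1439; exp(−0.1439) = 0.8660.
C = 0.001575 × 0.8660 = 0.00136 kg/m³.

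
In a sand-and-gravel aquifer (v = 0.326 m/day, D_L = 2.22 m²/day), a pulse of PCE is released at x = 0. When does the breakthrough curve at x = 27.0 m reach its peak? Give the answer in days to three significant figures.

For the 1D instantaneous-source solution, setting ∂C/∂t = 0 at fixed x gives v²t² + 2Dt − x² = 0, so t = (√(D² + v²x²) − D)/v².
√(D² + v²x²) = √(2.22² + 0.326² × 27.0²) = 9.078; v² = 0.106276.
t = (9.078 − 2.22)/0.106276 = 64.5 days (vs. the pure-advection estimate x/v = 82.8 d).

64.5 days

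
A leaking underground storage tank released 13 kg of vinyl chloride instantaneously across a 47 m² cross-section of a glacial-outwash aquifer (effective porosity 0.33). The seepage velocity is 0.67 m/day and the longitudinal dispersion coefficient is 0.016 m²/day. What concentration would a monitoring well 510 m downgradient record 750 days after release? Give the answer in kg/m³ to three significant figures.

For an instantaneous plane source, C(x,t) = M/(n_e·A·√(4πDt)) · exp(−(x−vt)²/(4Dt)), with n_e·A the pore (flow) area.
Plume center vt = 0.67 × 750 = 502.5 m, so the well at 510 m is 7.5 m downgradient of the peak.
√(4πDt) = 12.28 m, giving peak height M/(n_e·A·√(4πDt)) = 13/(0.33 × 47 × 12.28) = 0.06825 kg/m³.
(x−vt)²/(4Dt) = (7.5)²/(4 × 0.016 × 750) = 1.172; exp(−1.172) = 0.3097.
C = 0.06825 × 0.3097 = 0.0211 kg/m³.

0.0211 kg/m³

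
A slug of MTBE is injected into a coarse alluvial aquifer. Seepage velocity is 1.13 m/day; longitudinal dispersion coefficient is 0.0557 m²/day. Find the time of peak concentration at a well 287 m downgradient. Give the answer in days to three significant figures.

For the 1D instantaneous-source solution, setting ∂C/∂t = 0 at fixed x gives v²t² + 2Dt − x² = 0, so t = (√(D² + v²x²) − D)/v².
√(D² + v²x²) = √(0.0557² + 1.13² × 287²) = 324.3; v² = 1.2769.
t = (324.3 − 0.0557)/1.2769 = 254 days (vs. the pure-advection estimate x/v = 254 d).

254 days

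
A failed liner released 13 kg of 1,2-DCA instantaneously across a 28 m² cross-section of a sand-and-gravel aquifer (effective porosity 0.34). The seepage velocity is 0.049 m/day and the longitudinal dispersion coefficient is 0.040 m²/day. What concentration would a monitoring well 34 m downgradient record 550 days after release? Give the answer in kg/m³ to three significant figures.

For an instantaneous plane source, C(x,t) = M/(n_e·A·√(4πDt)) · exp(−(x−vt)²/(4Dt)), with n_e·A the pore (flow) area.
Plume center vt = 0.049 × 550 = 26.95 m, so the well at 34 m is 7.05 m downgradient of the peak.
√(4πDt) = 16.63 m, giving peak height M/(n_e·A·√(4πDt)) = 13/(0.34 × 28 × 16.63) = 0.08211 kg/m³.
(x−vt)²/(4Dt) = (7.05)²/(4 × 0.040 × 550) = 0.5648; exp(−0.5648) = 0.5685.
C = 0.08211 × 0.5685 = 0.0467 kg/m³.

0.0467 kg/m³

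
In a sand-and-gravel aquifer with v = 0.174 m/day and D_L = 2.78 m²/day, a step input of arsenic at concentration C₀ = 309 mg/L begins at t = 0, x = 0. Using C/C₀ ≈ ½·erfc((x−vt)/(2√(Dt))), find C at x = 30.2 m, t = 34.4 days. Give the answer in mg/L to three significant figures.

For a continuous step input, C/C₀ ≈ ½·erfc((x−vt)/(2√(Dt))).
vt = 0.174 × 34.4 = 5.9856 m and 2√(Dt) = 2√(2.78 × 34.4) = 19.56 m.
Argument (x−vt)/(2√(Dt)) = (30.2 − 5.9856)/19.56 = 1.238; ½·erfc(1.238) = 0.03999.
C = 309 × 0.03999 = 12.4 mg/L.

12.4 mg/L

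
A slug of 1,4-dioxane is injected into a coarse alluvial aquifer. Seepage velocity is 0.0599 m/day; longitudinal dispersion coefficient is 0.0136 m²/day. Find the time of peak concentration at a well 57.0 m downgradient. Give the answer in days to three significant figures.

948 days

For the 1D instantaneous-source solution, setting ∂C/∂t = 0 at fixed x gives v²t² + 2Dt − x² = 0, so t = (√(D² + v²x²) − D)/v².
√(D² + v²x²) = √(0.0136² + 0.0599² × 57.0²) = 3.414; v² = 0.00358801.
t = (3.414 − 0.0136)/0.00358801 = 948 days (vs. the pure-advection estimate x/v = 952 d).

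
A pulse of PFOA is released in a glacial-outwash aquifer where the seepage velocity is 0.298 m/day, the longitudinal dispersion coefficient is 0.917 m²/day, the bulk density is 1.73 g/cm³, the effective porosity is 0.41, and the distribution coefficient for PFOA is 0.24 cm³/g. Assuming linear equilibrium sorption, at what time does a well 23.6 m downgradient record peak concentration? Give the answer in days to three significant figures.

Retardation factor R = 1 + ρ_b·K_d/n = 1 + 1.73 × 0.24/0.41 = 2.013.
Sorption retards both mechanisms: v_R = v/R = 0.1480 m/day, D_R = D/R = 0.4555 m²/day.
Peak time from v_R²t² + 2D_R t − x² = 0: t = (√(D_R² + v_R²x²) − D_R)/v_R².
√(D_R² + v_R²x²) = √(0.4555² + 0.1480² × 23.6²) = 3.522; v_R² = 0.02190.
t = (3.522 − 0.4555)/0.02190 = 140 days.

140 days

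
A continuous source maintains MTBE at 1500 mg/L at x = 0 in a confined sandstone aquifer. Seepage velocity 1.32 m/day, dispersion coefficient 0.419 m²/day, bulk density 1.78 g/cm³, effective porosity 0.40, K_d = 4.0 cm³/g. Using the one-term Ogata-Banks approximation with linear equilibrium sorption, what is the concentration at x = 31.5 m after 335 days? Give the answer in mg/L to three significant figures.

29.2 mg/L

Retardation factor R = 1 + ρ_b·K_d/n = 1 + 1.78 × 4.0/0.40 = 18.80.
Sorption retards both mechanisms: v_R = v/R = 0.07021 m/day, D_R = D/R = 0.02229 m²/day.
v_R·t = 0.07021 × 335 = 23.52035 m; 2√(D_R t) = 5.465 m; argument = (31.5 − 23.52035)/5.465 = 1.460.
C = C₀ × ½·erfc(1.460) = 1500 × 0.01947 = 29.2 mg/L.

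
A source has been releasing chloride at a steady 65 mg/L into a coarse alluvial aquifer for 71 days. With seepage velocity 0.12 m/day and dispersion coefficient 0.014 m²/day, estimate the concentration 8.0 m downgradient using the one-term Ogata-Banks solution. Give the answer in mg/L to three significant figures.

41.9 mg/L

For a continuous step input, C/C₀ ≈ ½·erfc((x−vt)/(2√(Dt))).
vt = 0.12 × 71 = 8.52 m and 2√(Dt) = 2√(0.014 × 71) = 1.994 m.
Argument (x−vt)/(2√(Dt)) = (8.0 − 8.52)/1.994 = -0.2608; ½·erfc(-0.2608) = 0.6439.
C = 65 × 0.6439 = 41.9 mg/L.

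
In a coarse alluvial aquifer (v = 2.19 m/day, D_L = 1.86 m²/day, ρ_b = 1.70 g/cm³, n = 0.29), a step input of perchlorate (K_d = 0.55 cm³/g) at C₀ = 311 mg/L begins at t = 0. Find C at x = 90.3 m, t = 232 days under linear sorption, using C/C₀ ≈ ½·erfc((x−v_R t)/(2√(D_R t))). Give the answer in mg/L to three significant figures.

Retardation factor R = 1 + ρ_b·K_d/n = 1 + 1.70 × 0.55/0.29 = 4.224.
Sorption retards both mechanisms: v_R = v/R = 0.5185 m/day, D_R = D/R = 0.4403 m²/day.
v_R·t = 0.5185 × 232 = 120.292 m; 2√(D_R t) = 20.21 m; argument = (90.3 − 120.292)/20.21 = -1.484.
C = C₀ × ½·erfc(-1.484) = 311 × 0.9821 = 305 mg/L.

305 mg/L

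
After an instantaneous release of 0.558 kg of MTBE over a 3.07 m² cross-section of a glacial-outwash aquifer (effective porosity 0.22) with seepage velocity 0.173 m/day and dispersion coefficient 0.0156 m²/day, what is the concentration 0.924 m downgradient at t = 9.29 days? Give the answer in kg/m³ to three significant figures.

0.274 kg/m³

For an instantaneous plane source, C(x,t) = M/(n_e·A·√(4πDt)) · exp(−(x−vt)²/(4Dt)), with n_e·A the pore (flow) area.
Plume center vt = 0.173 × 9.29 = 1.60717 m, so the well at 0.924 m is 0.68317 m upgradient of the peak.
√(4πDt) = 1.350 m, giving peak height M/(n_e·A·√(4πDt)) = 0.558/(0.22 × 3.07 × 1.350) = 0.6120 kg/m³.
(x−vt)²/(4Dt) = (-0.68317)²/(4 × 0.0156 × 9.29) = 0.8051; exp(−0.8051) = 0.4470.
C = 0.6120 × 0.4470 = 0.274 kg/m³.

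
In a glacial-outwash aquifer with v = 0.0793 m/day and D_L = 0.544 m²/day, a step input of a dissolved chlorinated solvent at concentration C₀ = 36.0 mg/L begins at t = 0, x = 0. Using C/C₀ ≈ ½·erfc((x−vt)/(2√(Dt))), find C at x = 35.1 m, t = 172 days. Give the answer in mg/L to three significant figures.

2.10 mg/L

For a continuous step input, C/C₀ ≈ ½·erfc((x−vt)/(2√(Dt))).
vt = 0.0793 × 172 = 13.6396 m and 2√(Dt) = 2√(0.544 × 172) = 19.35 m.
Argument (x−vt)/(2√(Dt)) = (35.1 − 13.6396)/19.35 = 1.109; ½·erfc(1.109) = 0.05840.
C = 36.0 × 0.05840 = 2.10 mg/L.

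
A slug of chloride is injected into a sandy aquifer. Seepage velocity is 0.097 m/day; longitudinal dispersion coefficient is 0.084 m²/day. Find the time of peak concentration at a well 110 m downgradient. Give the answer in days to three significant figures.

1130 days

For the 1D instantaneous-source solution, setting ∂C/∂t = 0 at fixed x gives v²t² + 2Dt − x² = 0, so t = (√(D² + v²x²) − D)/v².
√(D² + v²x²) = √(0.084² + 0.097² × 110²) = 10.67; v² = 0.009409.
t = (10.67 − 0.084)/0.009409 = 1130 days (vs. the pure-advection estimate x/v = 1130 d).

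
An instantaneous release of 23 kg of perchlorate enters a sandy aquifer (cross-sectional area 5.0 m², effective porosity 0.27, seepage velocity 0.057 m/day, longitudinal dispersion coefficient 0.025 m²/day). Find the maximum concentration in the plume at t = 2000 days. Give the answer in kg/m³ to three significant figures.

The peak of an instantaneous 1D plume sits at x = vt; there the Gaussian factor is 1 and C_max = M/(n_e·A·√(4πDt)), where n_e·A is the pore area the mass is dissolved in.
√(4πDt) = √(4π × 0.025 × 2000) = 25.07 m, so C_max = 23/(0.27 × 5.0 × 25.07) = 0.680 kg/m³.

0.680 kg/m³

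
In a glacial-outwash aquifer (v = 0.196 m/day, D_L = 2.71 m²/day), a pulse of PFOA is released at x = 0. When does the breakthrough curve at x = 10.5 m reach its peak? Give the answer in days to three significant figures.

18.0 days

For the 1D instantaneous-source solution, setting ∂C/∂t = 0 at fixed x gives v²t² + 2Dt − x² = 0, so t = (√(D² + v²x²) − D)/v².
√(D² + v²x²) = √(2.71² + 0.196² × 10.5²) = 3.403; v² = 0.038416.
t = (3.403 − 2.71)/0.038416 = 18.0 days (vs. the pure-advection estimate x/v = 53.6 d).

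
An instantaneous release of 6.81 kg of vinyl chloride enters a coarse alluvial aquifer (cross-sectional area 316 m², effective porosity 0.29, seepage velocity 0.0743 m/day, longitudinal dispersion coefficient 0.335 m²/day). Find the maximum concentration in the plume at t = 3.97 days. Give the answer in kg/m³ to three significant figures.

The peak of an instantaneous 1D plume sits at x = vt; there the Gaussian factor is 1 and C_max = M/(n_e·A·√(4πDt)), where n_e·A is the pore area the mass is dissolved in.
√(4πDt) = √(4π × 0.335 × 3.97) = 4.088 m, so C_max = 6.81/(0.29 × 316 × 4.088) = 0.0182 kg/m³.

0.0182 kg/m³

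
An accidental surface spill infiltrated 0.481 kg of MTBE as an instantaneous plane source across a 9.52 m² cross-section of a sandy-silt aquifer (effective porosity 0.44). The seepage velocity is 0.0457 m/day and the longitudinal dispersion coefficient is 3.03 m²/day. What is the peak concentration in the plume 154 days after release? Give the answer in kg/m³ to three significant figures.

The peak of an instantaneous 1D plume sits at x = vt; there the Gaussian factor is 1 and C_max = M/(n_e·A·√(4πDt)), where n_e·A is the pore area the mass is dissolved in.
√(4πDt) = √(4π × 3.03 × 154) = 76.57 m, so C_max = 0.481/(0.44 × 9.52 × 76.57) = 0.00150 kg/m³.

0.00150 kg/m³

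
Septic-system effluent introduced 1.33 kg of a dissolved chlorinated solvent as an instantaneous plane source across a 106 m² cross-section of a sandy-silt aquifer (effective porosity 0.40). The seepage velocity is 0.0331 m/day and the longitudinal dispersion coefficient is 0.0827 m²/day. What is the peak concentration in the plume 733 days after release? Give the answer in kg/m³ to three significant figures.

0.00114 kg/m³

The peak of an instantaneous 1D plume sits at x = vt; there the Gaussian factor is 1 and C_max = M/(n_e·A·√(4πDt)), where n_e·A is the pore area the mass is dissolved in.
√(4πDt) = √(4π × 0.0827 × 733) = 27.60 m, so C_max = 1.33/(0.40 × 106 × 27.60) = 0.00114 kg/m³.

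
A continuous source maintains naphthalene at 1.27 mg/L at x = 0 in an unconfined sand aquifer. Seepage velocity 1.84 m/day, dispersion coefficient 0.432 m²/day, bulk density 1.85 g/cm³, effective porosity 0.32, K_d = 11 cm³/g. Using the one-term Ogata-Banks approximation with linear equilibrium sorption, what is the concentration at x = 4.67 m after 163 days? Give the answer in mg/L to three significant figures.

0.626 mg/L

Retardation factor R = 1 + ρ_b·K_d/n = 1 + 1.85 × 11/0.32 = 64.59.
Sorption retards both mechanisms: v_R = v/R = 0.02849 m/day, D_R = D/R = 0.006688 m²/day.
v_R·t = 0.02849 × 163 = 4.64387 m; 2√(D_R t) = 2.088 m; argument = (4.67 − 4.64387)/2.088 = 0.01251.
C = C₀ × ½·erfc(0.01251) = 1.27 × 0.4929 = 0.626 mg/L.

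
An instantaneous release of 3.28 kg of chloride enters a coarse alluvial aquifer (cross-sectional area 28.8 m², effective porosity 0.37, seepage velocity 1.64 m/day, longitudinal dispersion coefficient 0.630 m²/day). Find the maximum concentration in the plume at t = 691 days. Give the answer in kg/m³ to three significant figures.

The peak of an instantaneous 1D plume sits at x = vt; there the Gaussian factor is 1 and C_max = M/(n_e·A·√(4πDt)), where n_e·A is the pore area the mass is dissolved in.
√(4πDt) = √(4π × 0.630 × 691) = 73.96 m, so C_max = 3.28/(0.37 × 28.8 × 73.96) = 0.00416 kg/m³.

0.00416 kg/m³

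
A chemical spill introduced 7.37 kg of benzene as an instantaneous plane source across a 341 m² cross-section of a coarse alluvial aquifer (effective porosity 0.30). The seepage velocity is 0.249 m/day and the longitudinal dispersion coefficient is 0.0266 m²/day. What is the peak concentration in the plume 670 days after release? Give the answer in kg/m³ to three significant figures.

The peak of an instantaneous 1D plume sits at x = vt; there the Gaussian factor is 1 and C_max = M/(n_e·A·√(4πDt)), where n_e·A is the pore area the mass is dissolved in.
√(4πDt) = √(4π × 0.0266 × 670) = 14.97 m, so C_max = 7.37/(0.30 × 341 × 14.97) = 0.00481 kg/m³.

0.00481 kg/m³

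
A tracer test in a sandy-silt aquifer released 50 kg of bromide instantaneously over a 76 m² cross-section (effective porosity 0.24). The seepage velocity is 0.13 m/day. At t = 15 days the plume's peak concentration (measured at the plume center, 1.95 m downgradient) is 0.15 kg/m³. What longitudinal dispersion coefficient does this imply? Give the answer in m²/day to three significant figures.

1.77 m²/day

At the plume center C_max = M/(n_e·A·√(4πDt)), so D = M²/(4πt·(n_e·A·C_max)²).
n_e·A·C_max = 0.24 × 76 × 0.15 = 2.736 kg/m.
D = 50²/(4π × 15 × 2.736²) = 1.77 m²/day.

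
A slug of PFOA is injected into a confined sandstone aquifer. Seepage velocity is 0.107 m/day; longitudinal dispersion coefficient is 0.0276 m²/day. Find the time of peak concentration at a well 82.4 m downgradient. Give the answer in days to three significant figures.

768 days

For the 1D instantaneous-source solution, setting ∂C/∂t = 0 at fixed x gives v²t² + 2Dt − x² = 0, so t = (√(D² + v²x²) − D)/v².
√(D² + v²x²) = √(0.0276² + 0.107² × 82.4²) = 8.817; v² = 0.011449.
t = (8.817 − 0.0276)/0.011449 = 768 days (vs. the pure-advection estimate x/v = 770 d).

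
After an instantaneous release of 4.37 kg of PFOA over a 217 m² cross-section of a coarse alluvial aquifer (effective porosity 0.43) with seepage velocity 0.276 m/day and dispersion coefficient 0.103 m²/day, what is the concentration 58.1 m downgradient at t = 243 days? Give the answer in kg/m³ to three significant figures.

For an instantaneous plane source, C(x,t) = M/(n_e·A·√(4πDt)) · exp(−(x−vt)²/(4Dt)), with n_e·A the pore (flow) area.
Plume center vt = 0.276 × 243 = 67.068 m, so the well at 58.1 m is 8.968 m upgradient of the peak.
√(4πDt) = 17.73 m, giving peak height M/(n_e·A·√(4πDt)) = 4.37/(0.43 × 217 × 17.73) = 0.002641 kg/m³.
(x−vt)²/(4Dt) = (-8.968)²/(4 × 0.103 × 243) = 0.8033; exp(−0.8033) = 0.4478.
C = 0.002641 × 0.4478 = 0.00118 kg/m³.

0.00118 kg/m³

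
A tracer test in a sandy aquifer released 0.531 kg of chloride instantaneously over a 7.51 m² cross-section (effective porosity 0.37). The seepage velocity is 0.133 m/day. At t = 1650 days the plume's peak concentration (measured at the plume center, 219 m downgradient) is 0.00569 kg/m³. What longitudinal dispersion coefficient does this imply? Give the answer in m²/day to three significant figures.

At the plume center C_max = M/(n_e·A·√(4πDt)), so D = M²/(4πt·(n_e·A·C_max)²).
n_e·A·C_max = 0.37 × 7.51 × 0.00569 = 0.01581 kg/m.
D = 0.531²/(4π × 1650 × 0.01581²) = 0.0544 m²/day.

0.0544 m²/day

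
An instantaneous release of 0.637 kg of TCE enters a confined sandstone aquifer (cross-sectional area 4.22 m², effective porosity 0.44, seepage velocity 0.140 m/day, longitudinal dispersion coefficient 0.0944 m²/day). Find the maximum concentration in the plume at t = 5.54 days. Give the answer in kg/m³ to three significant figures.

0.134 kg/m³

The peak of an instantaneous 1D plume sits at x = vt; there the Gaussian factor is 1 and C_max = M/(n_e·A·√(4πDt)), where n_e·A is the pore area the mass is dissolved in.
√(4πDt) = √(4π × 0.0944 × 5.54) = 2.564 m, so C_max = 0.637/(0.44 × 4.22 × 2.564) = 0.134 kg/m³.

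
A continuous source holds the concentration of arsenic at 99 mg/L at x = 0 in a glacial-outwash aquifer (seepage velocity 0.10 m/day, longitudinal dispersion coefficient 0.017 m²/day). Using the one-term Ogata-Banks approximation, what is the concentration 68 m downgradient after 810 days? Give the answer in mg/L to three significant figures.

98.3 mg/L

For a continuous step input, C/C₀ ≈ ½·erfc((x−vt)/(2√(Dt))).
vt = 0.10 × 810 = 81 m and 2√(Dt) = 2√(0.017 × 810) = 7.422 m.
Argument (x−vt)/(2√(Dt)) = (68 − 81)/7.422 = -1.752; ½·erfc(-1.752) = 0.9934.
C = 99 × 0.9934 = 98.3 mg/L.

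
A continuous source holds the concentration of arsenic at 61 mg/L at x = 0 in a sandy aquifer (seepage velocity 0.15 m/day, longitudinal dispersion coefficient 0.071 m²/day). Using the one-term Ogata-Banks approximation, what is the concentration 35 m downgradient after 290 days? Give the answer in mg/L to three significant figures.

55.3 mg/L

For a continuous step input, C/C₀ ≈ ½·erfc((x−vt)/(2√(Dt))).
vt = 0.15 × 290 = 43.5 m and 2√(Dt) = 2√(0.071 × 290) = 9.075 m.
Argument (x−vt)/(2√(Dt)) = (35 − 43.5)/9.075 = -0.9366; ½·erfc(-0.9366) = 0.9073.
C = 61 × 0.9073 = 55.3 mg/L.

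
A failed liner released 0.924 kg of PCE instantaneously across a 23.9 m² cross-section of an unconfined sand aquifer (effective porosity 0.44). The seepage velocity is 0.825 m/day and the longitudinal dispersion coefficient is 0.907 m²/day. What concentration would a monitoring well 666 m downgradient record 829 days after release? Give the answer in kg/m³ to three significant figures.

For an instantaneous plane source, C(x,t) = M/(n_e·A·√(4πDt)) · exp(−(x−vt)²/(4Dt)), with n_e·A the pore (flow) area.
Plume center vt = 0.825 × 829 = 683.925 m, so the well at 666 m is 17.925 m upgradient of the peak.
√(4πDt) = 97.20 m, giving peak height M/(n_e·A·√(4πDt)) = 0.924/(0.44 × 23.9 × 97.20) = 0.0009040 kg/m³.
(x−vt)²/(4Dt) = (-17.925)²/(4 × 0.907 × 829) = 0.1068; exp(−0.1068) = 0.8987.
C = 0.0009040 × 0.8987 = 0.000812 kg/m³.

0.000812 kg/m³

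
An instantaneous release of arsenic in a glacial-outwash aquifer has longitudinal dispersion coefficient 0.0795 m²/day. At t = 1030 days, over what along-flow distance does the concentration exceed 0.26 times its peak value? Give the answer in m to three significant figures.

The plume is Gaussian with σ = √(2Dt) = √(2 × 0.0795 × 1030) = 12.80 m.
C/C_peak = exp(−Δx²/(2σ²)) = 0.26 ⇒ Δx = σ·√(−2 ln 0.26) = 12.80 × 1.641 = 21.00 m.
Width = 2Δx = 42.0 m.

42.0 m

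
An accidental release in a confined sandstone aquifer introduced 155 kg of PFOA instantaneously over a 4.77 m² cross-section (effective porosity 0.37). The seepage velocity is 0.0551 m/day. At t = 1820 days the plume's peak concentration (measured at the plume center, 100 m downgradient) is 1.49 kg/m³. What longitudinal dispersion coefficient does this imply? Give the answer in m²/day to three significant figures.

At the plume center C_max = M/(n_e·A·√(4πDt)), so D = M²/(4πt·(n_e·A·C_max)²).
n_e·A·C_max = 0.37 × 4.77 × 1.49 = 2.630 kg/m.
D = 155²/(4π × 1820 × 2.630²) = 0.152 m²/day.

0.152 m²/day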